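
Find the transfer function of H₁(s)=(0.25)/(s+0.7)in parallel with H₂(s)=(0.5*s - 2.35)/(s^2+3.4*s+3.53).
Parallel: H = H₁ + H₂ = (n₁·d₂ + n₂·d₁)/(d₁·d₂).
n₁·d₂ = 0.25*s^2 + 0.85*s + 0.8825. n₂·d₁ = 0.5*s^2 - 2*s - 1.645. Sum = 0.75*s^2 - 1.15*s - 0.7625. d₁·d₂ = s^3 + 4.1*s^2 + 5.91*s + 2.471.
H(s) = (0.75*s^2 - 1.15*s - 0.7625)/(s^3 + 4.1*s^2 + 5.91*s + 2.471)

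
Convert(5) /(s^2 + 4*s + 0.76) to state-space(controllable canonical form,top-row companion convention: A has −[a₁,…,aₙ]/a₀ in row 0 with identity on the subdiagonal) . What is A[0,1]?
Reachable canonical form for den = s^2 + 4*s + 0.76: top row of A = -[a₁,a₂,...,aₙ]/a₀, ones on the subdiagonal, zeros elsewhere.
A = [[-4, -0.76], [1, 0]].
A[0,1] = -0.76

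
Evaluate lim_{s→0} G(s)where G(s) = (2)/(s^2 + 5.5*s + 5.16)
DC gain = G(0) = num(0)/den(0) = 2/5.16 = 0.3876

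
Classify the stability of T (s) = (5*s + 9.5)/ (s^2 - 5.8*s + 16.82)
Denominator: s^2 - 5.8*s + 16.82. Poles: 2.9 + 2.9j, 2.9 - 2.9j. Unstable (2 pole(s) in RHP)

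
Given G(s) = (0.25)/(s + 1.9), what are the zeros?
Numerator is a nonzero constant (0.25) → Zeros: none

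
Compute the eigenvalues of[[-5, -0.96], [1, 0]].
Eigenvalues solve det(λI - A) = 0.
Characteristic polynomial: λ^2 + 5*λ + 0.96 = 0.
Factor: (λ + 0.2)(λ + 4.8) = 0.
Roots: -0.2, -4.8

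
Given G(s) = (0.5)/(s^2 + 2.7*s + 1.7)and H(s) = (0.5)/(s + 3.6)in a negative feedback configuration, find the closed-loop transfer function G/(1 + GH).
Closed-loop T = G/(1+GH).
Numerator: G_num * H_den = 0.5*s + 1.8.
Denominator: G_den * H_den + G_num * H_num = (s^3 + 6.3*s^2 + 11.42*s + 6.12) + (0.25) = s^3 + 6.3*s^2 + 11.42*s + 6.37.
T(s) = (0.5*s + 1.8)/(s^3 + 6.3*s^2 + 11.42*s + 6.37)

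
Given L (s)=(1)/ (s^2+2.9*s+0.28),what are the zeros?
Numerator is a nonzero constant (1) → Zeros: none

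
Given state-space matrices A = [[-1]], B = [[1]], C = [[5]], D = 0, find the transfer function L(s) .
L(s) = C(sI - A)⁻¹B + D.
Characteristic polynomial det(sI - A) = s + 1.
Numerator from C·adj(sI-A)·B + D·det(sI-A) = 5.
L(s) = (5)/(s + 1)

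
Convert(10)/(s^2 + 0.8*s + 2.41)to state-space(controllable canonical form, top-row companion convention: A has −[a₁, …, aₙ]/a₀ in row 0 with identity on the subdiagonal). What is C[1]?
Reachable canonical form: C = numerator coefficients (right-aligned, zero-padded to length n).
num = 10, C = [[0, 10]].
C[1] = 10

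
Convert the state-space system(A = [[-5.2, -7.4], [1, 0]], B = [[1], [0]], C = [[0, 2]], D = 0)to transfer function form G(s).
G(s) = C(sI - A)⁻¹B + D.
Characteristic polynomial det(sI - A) = s^2 + 5.2*s + 7.4.
Numerator from C·adj(sI-A)·B + D·det(sI-A) = 2.
G(s) = (2)/(s^2 + 5.2*s + 7.4)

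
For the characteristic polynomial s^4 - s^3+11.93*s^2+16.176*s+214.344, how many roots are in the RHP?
s^4 - s^3 + 11.93*s^2 + 16.176*s + 214.344 = (s^2 - 4.8*s + 18.72)(s^2 + 3.8*s + 11.45). Poles: -1.9 + 2.8j, -1.9 - 2.8j, 2.4 + 3.6j, 2.4 - 3.6j. RHP poles (Re>0): 2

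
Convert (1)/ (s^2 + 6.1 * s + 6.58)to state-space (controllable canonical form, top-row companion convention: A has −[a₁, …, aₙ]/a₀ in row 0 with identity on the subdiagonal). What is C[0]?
Reachable canonical form: C = numerator coefficients (right-aligned, zero-padded to length n).
num = 1, C = [[0, 1]].
C[0] = 0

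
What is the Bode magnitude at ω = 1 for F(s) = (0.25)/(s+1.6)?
Substitute s = j*1: F(j1) = 0.11236 - 0.0702247j.
|F(j1)| = sqrt(Re² + Im²) = 0.1325.
20*log₁₀(0.1325) = -17.56 dB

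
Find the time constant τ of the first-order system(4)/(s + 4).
First-order system: τ = -1/pole. Pole = -4. τ = -1/(-4) = 0.25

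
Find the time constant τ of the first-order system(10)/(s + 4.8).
First-order system: τ = -1/pole. Pole = -4.8. τ = -1/(-4.8) = 0.2083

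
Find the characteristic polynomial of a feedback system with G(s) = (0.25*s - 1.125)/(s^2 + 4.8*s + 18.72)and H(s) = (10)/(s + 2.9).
Characteristic poly = G_den * H_den + G_num * H_num = (s^3 + 7.7*s^2 + 32.64*s + 54.288) + (2.5*s - 11.25) = s^3 + 7.7*s^2 + 35.14*s + 43.038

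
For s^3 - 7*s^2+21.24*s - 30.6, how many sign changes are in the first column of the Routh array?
Routh array:
s^3: [1, 21.24]; s^2: [-7, -30.6]; s^1: [16.8686]; s^0: [-30.6]
First column: [1, -7, 16.8686, -30.6]. Sign changes = 3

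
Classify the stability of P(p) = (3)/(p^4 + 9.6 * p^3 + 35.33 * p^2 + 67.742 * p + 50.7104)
Denominator: p^4 + 9.6*p^3 + 35.33*p^2 + 67.742*p + 50.7104 = (p + 4.6)(p + 1.6)(p^2 + 3.4*p + 6.89). Poles: -1.6, -1.7 + 2j, -1.7 - 2j, -4.6. Stable (all poles in LHP)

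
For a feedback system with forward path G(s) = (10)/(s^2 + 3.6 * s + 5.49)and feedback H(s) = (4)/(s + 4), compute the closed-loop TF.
Closed-loop T = G/(1+GH).
Numerator: G_num * H_den = 10*s + 40.
Denominator: G_den * H_den + G_num * H_num = (s^3 + 7.6*s^2 + 19.89*s + 21.96) + (40) = s^3 + 7.6*s^2 + 19.89*s + 61.96.
T(s) = (10*s + 40)/(s^3 + 7.6*s^2 + 19.89*s + 61.96)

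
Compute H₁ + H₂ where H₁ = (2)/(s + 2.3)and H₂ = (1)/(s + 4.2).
Parallel: H = H₁ + H₂ = (n₁·d₂ + n₂·d₁)/(d₁·d₂).
n₁·d₂ = 2*s + 8.4. n₂·d₁ = s + 2.3. Sum = 3*s + 10.7. d₁·d₂ = s^2 + 6.5*s + 9.66.
H(s) = (3*s + 10.7)/(s^2 + 6.5*s + 9.66)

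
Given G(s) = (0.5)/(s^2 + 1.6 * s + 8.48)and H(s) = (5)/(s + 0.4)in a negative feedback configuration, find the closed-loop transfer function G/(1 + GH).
Closed-loop T = G/(1+GH).
Numerator: G_num * H_den = 0.5*s + 0.2.
Denominator: G_den * H_den + G_num * H_num = (s^3 + 2*s^2 + 9.12*s + 3.392) + (2.5) = s^3 + 2*s^2 + 9.12*s + 5.892.
T(s) = (0.5*s + 0.2)/(s^3 + 2*s^2 + 9.12*s + 5.892)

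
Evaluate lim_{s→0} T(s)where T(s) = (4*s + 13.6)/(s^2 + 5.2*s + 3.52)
DC gain = T(0) = num(0)/den(0) = 13.6/3.52 = 3.864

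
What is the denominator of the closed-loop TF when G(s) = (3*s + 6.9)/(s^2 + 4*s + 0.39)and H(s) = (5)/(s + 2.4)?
Characteristic poly = G_den * H_den + G_num * H_num = (s^3 + 6.4*s^2 + 9.99*s + 0.936) + (15*s + 34.5) = s^3 + 6.4*s^2 + 24.99*s + 35.436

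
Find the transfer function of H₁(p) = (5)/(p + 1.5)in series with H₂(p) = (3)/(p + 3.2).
Series: H = H₁ · H₂ = (n₁·n₂)/(d₁·d₂).
Num: n₁·n₂ = 15. Den: d₁·d₂ = p^2 + 4.7*p + 4.8.
H(p) = (15)/(p^2 + 4.7*p + 4.8)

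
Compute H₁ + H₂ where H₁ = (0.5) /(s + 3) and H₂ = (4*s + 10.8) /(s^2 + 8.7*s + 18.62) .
Parallel: H = H₁ + H₂ = (n₁·d₂ + n₂·d₁)/(d₁·d₂).
n₁·d₂ = 0.5*s^2 + 4.35*s + 9.31. n₂·d₁ = 4*s^2 + 22.8*s + 32.4. Sum = 4.5*s^2 + 27.15*s + 41.71. d₁·d₂ = s^3 + 11.7*s^2 + 44.72*s + 55.86.
H(s) = (4.5*s^2 + 27.15*s + 41.71)/(s^3 + 11.7*s^2 + 44.72*s + 55.86)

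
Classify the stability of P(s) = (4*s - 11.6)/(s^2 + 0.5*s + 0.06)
Denominator: s^2 + 0.5*s + 0.06 = (s + 0.3)(s + 0.2). Poles: -0.2, -0.3. Stable (all poles in LHP)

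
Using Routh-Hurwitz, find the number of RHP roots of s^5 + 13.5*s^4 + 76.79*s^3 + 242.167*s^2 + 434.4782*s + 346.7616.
Routh array:
s^5: [1, 76.79, 434.4782]; s^4: [13.5, 242.167, 346.7616]; s^3: [58.8517, 408.792]; s^2: [148.394, 346.7616]; s^1: [271.27]; s^0: [346.7616]
First column: [1, 13.5, 58.8517, 148.394, 271.27, 346.7616]. Sign changes = RHP roots = 0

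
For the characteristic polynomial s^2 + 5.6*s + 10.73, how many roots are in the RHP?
Poles: -2.8 + 1.7j, -2.8 - 1.7j. RHP poles (Re>0): 0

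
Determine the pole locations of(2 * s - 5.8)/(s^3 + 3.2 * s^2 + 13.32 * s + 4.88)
Set denominator = 0: s^3 + 3.2*s^2 + 13.32*s + 4.88 = (s + 0.4)(s^2 + 2.8*s + 12.2) = 0 → Poles: -0.4, -1.4 + 3.2j, -1.4 - 3.2j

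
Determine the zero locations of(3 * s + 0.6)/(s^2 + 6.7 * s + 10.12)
Set numerator = 0: 3*s + 0.6 = 0 → Zeros: -0.2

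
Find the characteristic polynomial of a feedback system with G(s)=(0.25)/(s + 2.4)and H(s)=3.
Characteristic poly = G_den * H_den + G_num * H_num = (s + 2.4) + (0.75) = s + 3.15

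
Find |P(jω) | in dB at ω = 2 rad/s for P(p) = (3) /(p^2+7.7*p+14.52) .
Substitute p = j*2: P(j2) = 0.0907339 - 0.132823j.
|P(j2)| = sqrt(Re² + Im²) = 0.1609.
20*log₁₀(0.1609) = -15.87 dB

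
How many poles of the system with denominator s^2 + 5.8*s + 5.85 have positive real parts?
s^2 + 5.8*s + 5.85 = (s + 1.3)(s + 4.5). Poles: -1.3, -4.5. RHP poles (Re>0): 0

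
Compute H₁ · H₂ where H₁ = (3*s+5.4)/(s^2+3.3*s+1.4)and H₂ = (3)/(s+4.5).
Series: H = H₁ · H₂ = (n₁·n₂)/(d₁·d₂).
Num: n₁·n₂ = 9*s + 16.2. Den: d₁·d₂ = s^3 + 7.8*s^2 + 16.25*s + 6.3.
H(s) = (9*s + 16.2)/(s^3 + 7.8*s^2 + 16.25*s + 6.3)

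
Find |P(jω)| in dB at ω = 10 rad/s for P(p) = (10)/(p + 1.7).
Substitute p = j*10: P(j10) = 0.165225 - 0.971912j.
|P(j10)| = sqrt(Re² + Im²) = 0.9859.
20*log₁₀(0.9859) = -0.12 dB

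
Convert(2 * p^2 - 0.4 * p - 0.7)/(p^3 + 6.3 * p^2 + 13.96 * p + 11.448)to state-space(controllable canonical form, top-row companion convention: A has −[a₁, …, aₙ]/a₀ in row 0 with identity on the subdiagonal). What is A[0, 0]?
Reachable canonical form for den = p^3 + 6.3*p^2 + 13.96*p + 11.448: top row of A = -[a₁,a₂,...,aₙ]/a₀, ones on the subdiagonal, zeros elsewhere.
A = [[-6.3, -13.96, -11.448], [1, 0, 0], [0, 1, 0]].
A[0,0] = -6.3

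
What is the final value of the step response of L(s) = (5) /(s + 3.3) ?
FVT: lim_{t→∞} y(t) = lim_{s→0} s*Y(s) where Y(s) = L(s)/s.
= lim_{s→0} L(s) = L(0) = num(0)/den(0) = 5/3.3 = 1.515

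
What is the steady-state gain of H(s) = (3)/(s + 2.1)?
DC gain = H(0) = num(0)/den(0) = 3/2.1 = 1.429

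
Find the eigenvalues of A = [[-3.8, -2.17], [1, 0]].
Eigenvalues solve det(λI - A) = 0.
Characteristic polynomial: λ^2 + 3.8*λ + 2.17 = 0.
Factor: (λ + 3.1)(λ + 0.7) = 0.
Roots: -0.7, -3.1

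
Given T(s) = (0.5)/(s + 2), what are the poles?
Set denominator = 0: s + 2 = 0 → Poles: -2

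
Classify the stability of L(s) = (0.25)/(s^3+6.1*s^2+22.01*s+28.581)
Denominator: s^3 + 6.1*s^2 + 22.01*s + 28.581 = (s + 2.1)(s^2 + 4*s + 13.61). Poles: -2 + 3.1j, -2 - 3.1j, -2.1. Stable (all poles in LHP)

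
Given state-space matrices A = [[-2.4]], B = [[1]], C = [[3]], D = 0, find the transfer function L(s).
L(s) = C(sI - A)⁻¹B + D.
Characteristic polynomial det(sI - A) = s + 2.4.
Numerator from C·adj(sI-A)·B + D·det(sI-A) = 3.
L(s) = (3)/(s + 2.4)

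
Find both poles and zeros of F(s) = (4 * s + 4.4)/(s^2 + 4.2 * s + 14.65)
Set denominator = 0: s^2 + 4.2*s + 14.65 = 0 → Poles: -2.1 + 3.2j, -2.1 - 3.2j
Set numerator = 0: 4*s + 4.4 = 0 → Zeros: -1.1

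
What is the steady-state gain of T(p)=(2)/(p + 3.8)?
DC gain = T(0) = num(0)/den(0) = 2/3.8 = 0.5263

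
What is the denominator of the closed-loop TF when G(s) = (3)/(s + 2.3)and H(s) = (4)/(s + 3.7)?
Characteristic poly = G_den * H_den + G_num * H_num = (s^2 + 6*s + 8.51) + (12) = s^2 + 6*s + 20.51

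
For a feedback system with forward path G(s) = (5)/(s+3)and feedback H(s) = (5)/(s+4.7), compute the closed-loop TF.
Closed-loop T = G/(1+GH).
Numerator: G_num * H_den = 5*s + 23.5.
Denominator: G_den * H_den + G_num * H_num = (s^2 + 7.7*s + 14.1) + (25) = s^2 + 7.7*s + 39.1.
T(s) = (5*s + 23.5)/(s^2 + 7.7*s + 39.1)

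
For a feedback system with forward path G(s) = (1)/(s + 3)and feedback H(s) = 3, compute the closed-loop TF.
Closed-loop T = G/(1+GH).
Numerator: G_num * H_den = 1.
Denominator: G_den * H_den + G_num * H_num = (s + 3) + (3) = s + 6.
T(s) = (1)/(s + 6)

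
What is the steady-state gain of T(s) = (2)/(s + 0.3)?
DC gain = T(0) = num(0)/den(0) = 2/0.3 = 6.667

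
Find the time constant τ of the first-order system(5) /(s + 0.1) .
First-order system: τ = -1/pole. Pole = -0.1. τ = -1/(-0.1) = 10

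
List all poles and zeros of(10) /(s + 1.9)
Set denominator = 0: s + 1.9 = 0 → Poles: -1.9
Numerator is a nonzero constant (10) → Zeros: none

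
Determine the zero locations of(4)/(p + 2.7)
Numerator is a nonzero constant (4) → Zeros: none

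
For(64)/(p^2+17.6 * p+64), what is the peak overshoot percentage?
Standard form: ωn²/(p²+2ζωn·p+ωn²) → ωn = 8, ζ = 1.1.
ζ ≥ 1, so the response is non-oscillatory: peak overshoot = 0%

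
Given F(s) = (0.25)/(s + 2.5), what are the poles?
Set denominator = 0: s + 2.5 = 0 → Poles: -2.5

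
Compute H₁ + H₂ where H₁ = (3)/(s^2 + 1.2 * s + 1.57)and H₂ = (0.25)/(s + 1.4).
Parallel: H = H₁ + H₂ = (n₁·d₂ + n₂·d₁)/(d₁·d₂).
n₁·d₂ = 3*s + 4.2. n₂·d₁ = 0.25*s^2 + 0.3*s + 0.3925. Sum = 0.25*s^2 + 3.3*s + 4.5925. d₁·d₂ = s^3 + 2.6*s^2 + 3.25*s + 2.198.
H(s) = (0.25*s^2 + 3.3*s + 4.5925)/(s^3 + 2.6*s^2 + 3.25*s + 2.198)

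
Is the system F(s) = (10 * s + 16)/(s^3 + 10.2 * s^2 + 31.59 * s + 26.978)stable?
Denominator: s^3 + 10.2*s^2 + 31.59*s + 26.978 = (s + 4.1)(s + 4.7)(s + 1.4). Poles: -1.4, -4.1, -4.7. All Re(p)<0: Yes (stable)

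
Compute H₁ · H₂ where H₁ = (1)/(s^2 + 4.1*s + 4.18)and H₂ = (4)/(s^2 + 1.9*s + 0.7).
Series: H = H₁ · H₂ = (n₁·n₂)/(d₁·d₂).
Num: n₁·n₂ = 4. Den: d₁·d₂ = s^4 + 6*s^3 + 12.67*s^2 + 10.812*s + 2.926.
H(s) = (4)/(s^4 + 6*s^3 + 12.67*s^2 + 10.812*s + 2.926)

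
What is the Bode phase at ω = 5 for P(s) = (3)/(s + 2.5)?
Substitute s = j*5: P(j5) = 0.24 - 0.48j.
∠P(j5) = atan2(Im, Re) = atan2(-0.48, 0.24) = -63.43°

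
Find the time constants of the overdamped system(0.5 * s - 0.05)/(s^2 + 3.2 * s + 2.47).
Overdamped: real poles at -1.3, -1.9. τ = -1/pole → τ₁ = 0.7692, τ₂ = 0.5263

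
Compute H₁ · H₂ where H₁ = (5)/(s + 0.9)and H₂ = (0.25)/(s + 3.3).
Series: H = H₁ · H₂ = (n₁·n₂)/(d₁·d₂).
Num: n₁·n₂ = 1.25. Den: d₁·d₂ = s^2 + 4.2*s + 2.97.
H(s) = (1.25)/(s^2 + 4.2*s + 2.97)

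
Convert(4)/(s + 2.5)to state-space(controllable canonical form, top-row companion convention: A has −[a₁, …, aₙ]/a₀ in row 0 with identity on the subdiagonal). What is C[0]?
Reachable canonical form: C = numerator coefficients (right-aligned, zero-padded to length n).
num = 4, C = [[4]].
C[0] = 4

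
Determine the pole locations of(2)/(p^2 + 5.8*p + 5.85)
Set denominator = 0: p^2 + 5.8*p + 5.85 = (p + 4.5)(p + 1.3) = 0 → Poles: -1.3, -4.5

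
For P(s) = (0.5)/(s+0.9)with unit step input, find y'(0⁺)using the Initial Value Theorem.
IVT: y'(0⁺) = lim_{s→∞} s²·Y(s) = lim_{s→∞} s·P(s).
deg(num) = 0, deg(den) = 1, relative degree = 1, so s·P(s) → (leading num)/(leading den) = 0.5/1 = 0.5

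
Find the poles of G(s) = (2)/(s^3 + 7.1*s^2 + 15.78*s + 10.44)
Set denominator = 0: s^3 + 7.1*s^2 + 15.78*s + 10.44 = (s + 1.2)(s + 2.9)(s + 3) = 0 → Poles: -1.2, -2.9, -3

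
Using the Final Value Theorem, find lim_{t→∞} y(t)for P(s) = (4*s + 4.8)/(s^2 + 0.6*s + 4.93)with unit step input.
FVT: lim_{t→∞} y(t) = lim_{s→0} s*Y(s) where Y(s) = P(s)/s.
= lim_{s→0} P(s) = P(0) = num(0)/den(0) = 4.8/4.93 = 0.9736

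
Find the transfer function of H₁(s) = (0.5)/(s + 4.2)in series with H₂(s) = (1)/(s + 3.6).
Series: H = H₁ · H₂ = (n₁·n₂)/(d₁·d₂).
Num: n₁·n₂ = 0.5. Den: d₁·d₂ = s^2 + 7.8*s + 15.12.
H(s) = (0.5)/(s^2 + 7.8*s + 15.12)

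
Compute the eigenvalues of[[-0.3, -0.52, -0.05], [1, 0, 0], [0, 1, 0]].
Eigenvalues solve det(λI - A) = 0.
Characteristic polynomial: λ^3 + 0.3*λ^2 + 0.52*λ + 0.05 = 0.
Factor: (λ + 0.1)(λ^2 + 0.2*λ + 0.5) = 0.
Roots: -0.1, -0.1 + 0.7j, -0.1 - 0.7j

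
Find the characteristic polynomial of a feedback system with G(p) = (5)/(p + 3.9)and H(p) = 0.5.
Characteristic poly = G_den * H_den + G_num * H_num = (p + 3.9) + (2.5) = p + 6.4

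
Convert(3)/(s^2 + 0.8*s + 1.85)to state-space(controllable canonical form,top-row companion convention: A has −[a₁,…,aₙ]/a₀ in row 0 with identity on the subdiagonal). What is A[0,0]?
Reachable canonical form for den = s^2 + 0.8*s + 1.85: top row of A = -[a₁,a₂,...,aₙ]/a₀, ones on the subdiagonal, zeros elsewhere.
A = [[-0.8, -1.85], [1, 0]].
A[0,0] = -0.8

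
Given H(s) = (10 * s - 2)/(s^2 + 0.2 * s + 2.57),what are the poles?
Set denominator = 0: s^2 + 0.2*s + 2.57 = 0 → Poles: -0.1 + 1.6j, -0.1 - 1.6j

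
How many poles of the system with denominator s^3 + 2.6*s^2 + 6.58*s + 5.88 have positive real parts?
s^3 + 2.6*s^2 + 6.58*s + 5.88 = (s + 1.2)(s^2 + 1.4*s + 4.9). Poles: -0.7 + 2.1j, -0.7 - 2.1j, -1.2. RHP poles (Re>0): 0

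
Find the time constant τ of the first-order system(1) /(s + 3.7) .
First-order system: τ = -1/pole. Pole = -3.7. τ = -1/(-3.7) = 0.2703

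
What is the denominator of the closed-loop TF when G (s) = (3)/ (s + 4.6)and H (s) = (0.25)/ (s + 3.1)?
Characteristic poly = G_den * H_den + G_num * H_num = (s^2 + 7.7*s + 14.26) + (0.75) = s^2 + 7.7*s + 15.01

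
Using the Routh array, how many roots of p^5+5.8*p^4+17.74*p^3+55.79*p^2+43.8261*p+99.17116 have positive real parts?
Routh array:
p^5: [1, 17.74, 43.8261]; p^4: [5.8, 55.79, 99.17116]; p^3: [8.12103, 26.7276]; p^2: [36.7013, 99.17116]; p^1: [4.78363]; p^0: [99.17116]
First column: [1, 5.8, 8.12103, 36.7013, 4.78363, 99.17116]. Sign changes = RHP roots = 0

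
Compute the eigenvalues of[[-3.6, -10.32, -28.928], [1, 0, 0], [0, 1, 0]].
Eigenvalues solve det(λI - A) = 0.
Characteristic polynomial: λ^3 + 3.6*λ^2 + 10.32*λ + 28.928 = 0.
Factor: (λ + 3.2)(λ^2 + 0.4*λ + 9.04) = 0.
Roots: -0.2 + 3j, -0.2 - 3j, -3.2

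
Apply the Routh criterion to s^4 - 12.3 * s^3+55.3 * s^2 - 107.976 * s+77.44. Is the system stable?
Routh array:
s^4: [1, 55.3, 77.44]; s^3: [-12.3, -107.976]; s^2: [46.5215, 77.44]; s^1: [-87.5013]; s^0: [77.44]
First column: [1, -12.3, 46.5215, -87.5013, 77.44]. Sign changes = 4.
No, unstable (4 RHP root(s))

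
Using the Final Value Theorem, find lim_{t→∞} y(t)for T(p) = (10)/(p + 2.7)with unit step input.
FVT: lim_{t→∞} y(t) = lim_{p→0} p*Y(p) where Y(p) = T(p)/p.
= lim_{p→0} T(p) = T(0) = num(0)/den(0) = 10/2.7 = 3.704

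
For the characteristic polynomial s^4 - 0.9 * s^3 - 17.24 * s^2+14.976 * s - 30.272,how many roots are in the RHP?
s^4 - 0.9*s^3 - 17.24*s^2 + 14.976*s - 30.272 = (s - 4.4)(s + 4.3)(s^2 - 0.8*s + 1.6). Poles: -4.3, 0.4 + 1.2j, 0.4 - 1.2j, 4.4. RHP poles (Re>0): 3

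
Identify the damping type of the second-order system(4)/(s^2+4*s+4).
Standard form: ωn²/(s²+2ζωn·s+ωn²) gives ωn=2, ζ=1.
Critically damped (ζ = 1)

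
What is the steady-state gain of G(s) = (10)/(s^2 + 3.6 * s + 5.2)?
DC gain = G(0) = num(0)/den(0) = 10/5.2 = 1.923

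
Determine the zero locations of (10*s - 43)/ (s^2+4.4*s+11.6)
Set numerator = 0: 10*s - 43 = 0 → Zeros: 4.3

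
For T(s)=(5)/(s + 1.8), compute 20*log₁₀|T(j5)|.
Substitute s = j*5: T(j5) = 0.318697 - 0.885269j.
|T(j5)| = sqrt(Re² + Im²) = 0.9409.
20*log₁₀(0.9409) = -0.53 dB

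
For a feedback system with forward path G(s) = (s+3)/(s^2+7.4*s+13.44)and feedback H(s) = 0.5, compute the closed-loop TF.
Closed-loop T = G/(1+GH).
Numerator: G_num * H_den = s + 3.
Denominator: G_den * H_den + G_num * H_num = (s^2 + 7.4*s + 13.44) + (0.5*s + 1.5) = s^2 + 7.9*s + 14.94.
T(s) = (s + 3)/(s^2 + 7.9*s + 14.94)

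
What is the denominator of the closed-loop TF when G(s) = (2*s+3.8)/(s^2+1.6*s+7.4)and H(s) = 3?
Characteristic poly = G_den * H_den + G_num * H_num = (s^2 + 1.6*s + 7.4) + (6*s + 11.4) = s^2 + 7.6*s + 18.8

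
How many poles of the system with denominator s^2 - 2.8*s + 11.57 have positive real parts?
Poles: 1.4 + 3.1j, 1.4 - 3.1j. RHP poles (Re>0): 2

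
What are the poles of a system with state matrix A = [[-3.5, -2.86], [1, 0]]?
Eigenvalues solve det(λI - A) = 0.
Characteristic polynomial: λ^2 + 3.5*λ + 2.86 = 0.
Factor: (λ + 2.2)(λ + 1.3) = 0.
Roots: -1.3, -2.2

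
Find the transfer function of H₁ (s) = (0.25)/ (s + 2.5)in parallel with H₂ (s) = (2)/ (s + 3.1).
Parallel: H = H₁ + H₂ = (n₁·d₂ + n₂·d₁)/(d₁·d₂).
n₁·d₂ = 0.25*s + 0.775. n₂·d₁ = 2*s + 5. Sum = 2.25*s + 5.775. d₁·d₂ = s^2 + 5.6*s + 7.75.
H(s) = (2.25*s + 5.775)/(s^2 + 5.6*s + 7.75)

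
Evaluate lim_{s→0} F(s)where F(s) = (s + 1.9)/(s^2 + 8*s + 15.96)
DC gain = F(0) = num(0)/den(0) = 1.9/15.96 = 0.119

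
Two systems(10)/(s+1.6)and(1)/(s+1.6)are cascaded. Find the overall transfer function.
Series: H = H₁ · H₂ = (n₁·n₂)/(d₁·d₂).
Num: n₁·n₂ = 10. Den: d₁·d₂ = s^2 + 3.2*s + 2.56.
H(s) = (10)/(s^2 + 3.2*s + 2.56)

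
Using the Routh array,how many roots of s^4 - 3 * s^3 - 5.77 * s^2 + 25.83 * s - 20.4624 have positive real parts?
Routh array:
s^4: [1, -5.77, -20.4624]; s^3: [-3, 25.83]; s^2: [2.84, -20.4624]; s^1: [4.21479]; s^0: [-20.4624]
First column: [1, -3, 2.84, 4.21479, -20.4624]. Sign changes = RHP roots = 3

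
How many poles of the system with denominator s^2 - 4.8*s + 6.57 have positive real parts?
Poles: 2.4 + 0.9j, 2.4 - 0.9j. RHP poles (Re>0): 2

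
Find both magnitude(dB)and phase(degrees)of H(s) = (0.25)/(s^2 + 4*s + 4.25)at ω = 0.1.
Substitute s = j*0.1: H(j0.1) = 0.0584421 - 0.00551341j.
|H| = 20*log₁₀(sqrt(Re²+Im²)) = -24.63 dB.
∠H = atan2(Im, Re) = -5.39°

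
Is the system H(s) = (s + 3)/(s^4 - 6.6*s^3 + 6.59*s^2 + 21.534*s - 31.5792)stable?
Denominator: s^4 - 6.6*s^3 + 6.59*s^2 + 21.534*s - 31.5792 = (s - 4.3)(s + 1.8)(s - 1.7)(s - 2.4). Poles: -1.8, 1.7, 2.4, 4.3. All Re(p)<0: No (unstable)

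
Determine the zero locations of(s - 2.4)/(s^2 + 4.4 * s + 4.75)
Set numerator = 0: s - 2.4 = 0 → Zeros: 2.4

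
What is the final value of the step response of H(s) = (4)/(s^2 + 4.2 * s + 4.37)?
FVT: lim_{t→∞} y(t) = lim_{s→0} s*Y(s) where Y(s) = H(s)/s.
= lim_{s→0} H(s) = H(0) = num(0)/den(0) = 4/4.37 = 0.9153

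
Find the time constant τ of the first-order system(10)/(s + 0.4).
First-order system: τ = -1/pole. Pole = -0.4. τ = -1/(-0.4) = 2.5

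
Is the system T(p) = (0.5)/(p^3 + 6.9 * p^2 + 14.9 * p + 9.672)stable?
Denominator: p^3 + 6.9*p^2 + 14.9*p + 9.672 = (p + 3.1)(p + 2.6)(p + 1.2). Poles: -1.2, -2.6, -3.1. All Re(p)<0: Yes (stable)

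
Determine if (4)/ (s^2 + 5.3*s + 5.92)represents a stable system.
Denominator: s^2 + 5.3*s + 5.92 = (s + 3.7)(s + 1.6). Poles: -1.6, -3.7. All Re(p)<0: Yes (stable)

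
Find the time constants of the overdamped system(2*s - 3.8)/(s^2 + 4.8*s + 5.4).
Overdamped: real poles at -3, -1.8. τ = -1/pole → τ₁ = 0.3333, τ₂ = 0.5556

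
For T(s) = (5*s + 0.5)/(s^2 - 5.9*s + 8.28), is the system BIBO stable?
Denominator: s^2 - 5.9*s + 8.28 = (s - 3.6)(s - 2.3). Poles: 2.3, 3.6. All Re(p)<0: No (unstable)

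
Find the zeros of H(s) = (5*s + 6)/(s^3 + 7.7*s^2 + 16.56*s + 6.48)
Set numerator = 0: 5*s + 6 = 0 → Zeros: -1.2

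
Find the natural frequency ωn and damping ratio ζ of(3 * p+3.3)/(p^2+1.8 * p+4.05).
Underdamped: complex pole -0.9 + 1.8j. ωn = |pole| = 2.012, ζ = -Re(pole)/ωn = 0.4472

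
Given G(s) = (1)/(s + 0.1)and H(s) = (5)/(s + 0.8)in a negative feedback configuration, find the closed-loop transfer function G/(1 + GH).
Closed-loop T = G/(1+GH).
Numerator: G_num * H_den = s + 0.8.
Denominator: G_den * H_den + G_num * H_num = (s^2 + 0.9*s + 0.08) + (5) = s^2 + 0.9*s + 5.08.
T(s) = (s + 0.8)/(s^2 + 0.9*s + 5.08)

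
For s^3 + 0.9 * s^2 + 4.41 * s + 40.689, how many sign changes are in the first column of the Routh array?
Routh array:
s^3: [1, 4.41]; s^2: [0.9, 40.689]; s^1: [-40.8]; s^0: [40.689]
First column: [1, 0.9, -40.8, 40.689]. Sign changes = 2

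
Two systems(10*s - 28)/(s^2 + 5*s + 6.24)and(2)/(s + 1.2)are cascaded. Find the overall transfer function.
Series: H = H₁ · H₂ = (n₁·n₂)/(d₁·d₂).
Num: n₁·n₂ = 20*s - 56. Den: d₁·d₂ = s^3 + 6.2*s^2 + 12.24*s + 7.488.
H(s) = (20*s - 56)/(s^3 + 6.2*s^2 + 12.24*s + 7.488)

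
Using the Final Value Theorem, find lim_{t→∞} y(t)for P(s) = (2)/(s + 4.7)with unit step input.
FVT: lim_{t→∞} y(t) = lim_{s→0} s*Y(s) where Y(s) = P(s)/s.
= lim_{s→0} P(s) = P(0) = num(0)/den(0) = 2/4.7 = 0.4255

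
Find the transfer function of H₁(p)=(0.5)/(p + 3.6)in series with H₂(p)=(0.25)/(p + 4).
Series: H = H₁ · H₂ = (n₁·n₂)/(d₁·d₂).
Num: n₁·n₂ = 0.125. Den: d₁·d₂ = p^2 + 7.6*p + 14.4.
H(p) = (0.125)/(p^2 + 7.6*p + 14.4)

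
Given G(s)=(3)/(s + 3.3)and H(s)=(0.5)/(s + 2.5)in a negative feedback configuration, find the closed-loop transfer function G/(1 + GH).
Closed-loop T = G/(1+GH).
Numerator: G_num * H_den = 3*s + 7.5.
Denominator: G_den * H_den + G_num * H_num = (s^2 + 5.8*s + 8.25) + (1.5) = s^2 + 5.8*s + 9.75.
T(s) = (3*s + 7.5)/(s^2 + 5.8*s + 9.75)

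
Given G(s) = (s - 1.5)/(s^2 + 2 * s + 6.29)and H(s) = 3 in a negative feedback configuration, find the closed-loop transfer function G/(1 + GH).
Closed-loop T = G/(1+GH).
Numerator: G_num * H_den = s - 1.5.
Denominator: G_den * H_den + G_num * H_num = (s^2 + 2*s + 6.29) + (3*s - 4.5) = s^2 + 5*s + 1.79.
T(s) = (s - 1.5)/(s^2 + 5*s + 1.79)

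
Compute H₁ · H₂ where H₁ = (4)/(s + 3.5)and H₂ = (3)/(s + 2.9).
Series: H = H₁ · H₂ = (n₁·n₂)/(d₁·d₂).
Num: n₁·n₂ = 12. Den: d₁·d₂ = s^2 + 6.4*s + 10.15.
H(s) = (12)/(s^2 + 6.4*s + 10.15)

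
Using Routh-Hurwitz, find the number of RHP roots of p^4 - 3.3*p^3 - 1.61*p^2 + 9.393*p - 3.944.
Routh array:
p^4: [1, -1.61, -3.944]; p^3: [-3.3, 9.393]; p^2: [1.23636, -3.944]; p^1: [-1.134]; p^0: [-3.944]
First column: [1, -3.3, 1.23636, -1.134, -3.944]. Sign changes = RHP roots = 3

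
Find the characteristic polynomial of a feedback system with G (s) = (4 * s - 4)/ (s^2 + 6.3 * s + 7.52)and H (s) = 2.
Characteristic poly = G_den * H_den + G_num * H_num = (s^2 + 6.3*s + 7.52) + (8*s - 8) = s^2 + 14.3*s - 0.48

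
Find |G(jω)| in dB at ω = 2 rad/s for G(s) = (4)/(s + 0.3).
Substitute s = j*2: G(j2) = 0.293399 - 1.95599j.
|G(j2)| = sqrt(Re² + Im²) = 1.978.
20*log₁₀(1.978) = 5.92 dB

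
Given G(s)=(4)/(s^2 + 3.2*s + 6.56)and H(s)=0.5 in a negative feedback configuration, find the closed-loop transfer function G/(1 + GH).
Closed-loop T = G/(1+GH).
Numerator: G_num * H_den = 4.
Denominator: G_den * H_den + G_num * H_num = (s^2 + 3.2*s + 6.56) + (2) = s^2 + 3.2*s + 8.56.
T(s) = (4)/(s^2 + 3.2*s + 8.56)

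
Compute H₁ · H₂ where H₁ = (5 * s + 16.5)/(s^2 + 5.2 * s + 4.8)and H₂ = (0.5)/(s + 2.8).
Series: H = H₁ · H₂ = (n₁·n₂)/(d₁·d₂).
Num: n₁·n₂ = 2.5*s + 8.25. Den: d₁·d₂ = s^3 + 8*s^2 + 19.36*s + 13.44.
H(s) = (2.5*s + 8.25)/(s^3 + 8*s^2 + 19.36*s + 13.44)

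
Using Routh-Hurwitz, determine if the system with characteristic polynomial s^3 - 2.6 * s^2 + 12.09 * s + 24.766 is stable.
Routh array:
s^3: [1, 12.09]; s^2: [-2.6, 24.766]; s^1: [21.6154]; s^0: [24.766]
First column: [1, -2.6, 21.6154, 24.766]. Sign changes = 2.
No, unstable (2 RHP root(s))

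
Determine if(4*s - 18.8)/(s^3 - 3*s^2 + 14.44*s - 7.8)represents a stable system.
Denominator: s^3 - 3*s^2 + 14.44*s - 7.8 = (s - 0.6)(s^2 - 2.4*s + 13). Poles: 0.6, 1.2 + 3.4j, 1.2 - 3.4j. All Re(p)<0: No (unstable)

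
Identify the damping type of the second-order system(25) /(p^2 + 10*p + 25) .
Standard form: ωn²/(p²+2ζωn·p+ωn²) gives ωn=5, ζ=1.
Critically damped (ζ = 1)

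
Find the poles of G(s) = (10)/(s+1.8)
Set denominator = 0: s + 1.8 = 0 → Poles: -1.8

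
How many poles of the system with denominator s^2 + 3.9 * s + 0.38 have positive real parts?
s^2 + 3.9*s + 0.38 = (s + 0.1)(s + 3.8). Poles: -0.1, -3.8. RHP poles (Re>0): 0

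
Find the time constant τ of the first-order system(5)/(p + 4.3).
First-order system: τ = -1/pole. Pole = -4.3. τ = -1/(-4.3) = 0.2326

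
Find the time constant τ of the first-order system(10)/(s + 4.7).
First-order system: τ = -1/pole. Pole = -4.7. τ = -1/(-4.7) = 0.2128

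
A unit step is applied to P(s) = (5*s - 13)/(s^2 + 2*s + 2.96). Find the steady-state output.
FVT: lim_{t→∞} y(t) = lim_{s→0} s*Y(s) where Y(s) = P(s)/s.
= lim_{s→0} P(s) = P(0) = num(0)/den(0) = -13/2.96 = -4.392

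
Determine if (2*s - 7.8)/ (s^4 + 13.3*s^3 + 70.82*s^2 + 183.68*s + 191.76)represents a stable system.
Denominator: s^4 + 13.3*s^3 + 70.82*s^2 + 183.68*s + 191.76 = (s + 3)(s + 4.7)(s^2 + 5.6*s + 13.6). Poles: -2.8 + 2.4j, -2.8 - 2.4j, -3, -4.7. All Re(p)<0: Yes (stable)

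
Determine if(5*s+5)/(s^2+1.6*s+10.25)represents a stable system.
Denominator: s^2 + 1.6*s + 10.25. Poles: -0.8 + 3.1j, -0.8 - 3.1j. All Re(p)<0: Yes (stable)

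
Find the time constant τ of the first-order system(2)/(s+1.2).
First-order system: τ = -1/pole. Pole = -1.2. τ = -1/(-1.2) = 0.8333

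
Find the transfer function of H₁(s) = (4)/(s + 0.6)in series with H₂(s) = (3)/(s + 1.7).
Series: H = H₁ · H₂ = (n₁·n₂)/(d₁·d₂).
Num: n₁·n₂ = 12. Den: d₁·d₂ = s^2 + 2.3*s + 1.02.
H(s) = (12)/(s^2 + 2.3*s + 1.02)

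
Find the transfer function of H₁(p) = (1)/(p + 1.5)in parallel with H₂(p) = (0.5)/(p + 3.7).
Parallel: H = H₁ + H₂ = (n₁·d₂ + n₂·d₁)/(d₁·d₂).
n₁·d₂ = p + 3.7. n₂·d₁ = 0.5*p + 0.75. Sum = 1.5*p + 4.45. d₁·d₂ = p^2 + 5.2*p + 5.55.
H(p) = (1.5*p + 4.45)/(p^2 + 5.2*p + 5.55)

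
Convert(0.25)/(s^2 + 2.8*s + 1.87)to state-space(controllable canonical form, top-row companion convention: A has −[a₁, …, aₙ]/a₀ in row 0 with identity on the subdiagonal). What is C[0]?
Reachable canonical form: C = numerator coefficients (right-aligned, zero-padded to length n).
num = 0.25, C = [[0, 0.25]].
C[0] = 0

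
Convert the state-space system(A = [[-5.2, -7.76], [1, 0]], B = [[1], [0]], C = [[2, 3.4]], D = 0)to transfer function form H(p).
H(p) = C(pI - A)⁻¹B + D.
Characteristic polynomial det(pI - A) = p^2 + 5.2*p + 7.76.
Numerator from C·adj(pI-A)·B + D·det(pI-A) = 2*p + 3.4.
H(p) = (2*p + 3.4)/(p^2 + 5.2*p + 7.76)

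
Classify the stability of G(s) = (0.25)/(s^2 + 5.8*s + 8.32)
Denominator: s^2 + 5.8*s + 8.32 = (s + 3.2)(s + 2.6). Poles: -2.6, -3.2. Stable (all poles in LHP)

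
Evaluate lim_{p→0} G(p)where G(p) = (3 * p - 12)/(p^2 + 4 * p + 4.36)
DC gain = G(0) = num(0)/den(0) = -12/4.36 = -2.752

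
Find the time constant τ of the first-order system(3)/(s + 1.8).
First-order system: τ = -1/pole. Pole = -1.8. τ = -1/(-1.8) = 0.5556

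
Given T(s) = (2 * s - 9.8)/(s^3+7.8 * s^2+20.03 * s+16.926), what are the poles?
Set denominator = 0: s^3 + 7.8*s^2 + 20.03*s + 16.926 = (s + 2.1)(s + 2.6)(s + 3.1) = 0 → Poles: -2.1, -2.6, -3.1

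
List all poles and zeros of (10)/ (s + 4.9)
Set denominator = 0: s + 4.9 = 0 → Poles: -4.9
Numerator is a nonzero constant (10) → Zeros: none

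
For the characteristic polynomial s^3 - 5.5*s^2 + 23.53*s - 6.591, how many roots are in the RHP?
s^3 - 5.5*s^2 + 23.53*s - 6.591 = (s - 0.3)(s^2 - 5.2*s + 21.97). Poles: 0.3, 2.6 + 3.9j, 2.6 - 3.9j. RHP poles (Re>0): 3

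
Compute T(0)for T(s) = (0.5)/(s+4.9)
DC gain = T(0) = num(0)/den(0) = 0.5/4.9 = 0.102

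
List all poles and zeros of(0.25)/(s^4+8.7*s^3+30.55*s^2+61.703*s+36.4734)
Set denominator = 0: s^4 + 8.7*s^3 + 30.55*s^2 + 61.703*s + 36.4734 = (s + 4.6)(s + 0.9)(s^2 + 3.2*s + 8.81) = 0 → Poles: -0.9, -1.6 + 2.5j, -1.6 - 2.5j, -4.6
Numerator is a nonzero constant (0.25) → Zeros: none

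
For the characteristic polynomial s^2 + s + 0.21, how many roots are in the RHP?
s^2 + s + 0.21 = (s + 0.7)(s + 0.3). Poles: -0.3, -0.7. RHP poles (Re>0): 0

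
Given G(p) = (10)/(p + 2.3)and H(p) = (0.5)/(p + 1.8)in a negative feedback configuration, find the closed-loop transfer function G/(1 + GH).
Closed-loop T = G/(1+GH).
Numerator: G_num * H_den = 10*p + 18.
Denominator: G_den * H_den + G_num * H_num = (p^2 + 4.1*p + 4.14) + (5) = p^2 + 4.1*p + 9.14.
T(p) = (10*p + 18)/(p^2 + 4.1*p + 9.14)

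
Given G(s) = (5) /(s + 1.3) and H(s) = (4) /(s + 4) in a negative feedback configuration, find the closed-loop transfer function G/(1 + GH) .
Closed-loop T = G/(1+GH).
Numerator: G_num * H_den = 5*s + 20.
Denominator: G_den * H_den + G_num * H_num = (s^2 + 5.3*s + 5.2) + (20) = s^2 + 5.3*s + 25.2.
T(s) = (5*s + 20)/(s^2 + 5.3*s + 25.2)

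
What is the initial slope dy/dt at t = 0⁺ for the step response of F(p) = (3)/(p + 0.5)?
IVT: y'(0⁺) = lim_{p→∞} p²·Y(p) = lim_{p→∞} p·F(p).
deg(num) = 0, deg(den) = 1, relative degree = 1, so p·F(p) → (leading num)/(leading den) = 3/1 = 3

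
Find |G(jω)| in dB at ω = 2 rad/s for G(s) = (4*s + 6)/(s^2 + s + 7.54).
Substitute s = j*2: G(j2) = 2.25266 + 0.9872j.
|G(j2)| = sqrt(Re² + Im²) = 2.459.
20*log₁₀(2.459) = 7.82 dB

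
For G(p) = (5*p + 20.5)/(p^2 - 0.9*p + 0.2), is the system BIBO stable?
Denominator: p^2 - 0.9*p + 0.2 = (p - 0.5)(p - 0.4). Poles: 0.4, 0.5. All Re(p)<0: No (unstable)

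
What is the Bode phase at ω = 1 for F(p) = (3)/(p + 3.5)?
Substitute p = j*1: F(j1) = 0.792453 - 0.226415j.
∠F(j1) = atan2(Im, Re) = atan2(-0.226415, 0.792453) = -15.95°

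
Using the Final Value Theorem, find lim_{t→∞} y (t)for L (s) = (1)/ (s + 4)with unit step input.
FVT: lim_{t→∞} y(t) = lim_{s→0} s*Y(s) where Y(s) = L(s)/s.
= lim_{s→0} L(s) = L(0) = num(0)/den(0) = 1/4 = 0.25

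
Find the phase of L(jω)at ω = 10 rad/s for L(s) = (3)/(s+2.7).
Substitute s = j*10: L(j10) = 0.0754963 - 0.279616j.
∠L(j10) = atan2(Im, Re) = atan2(-0.279616, 0.0754963) = -74.89°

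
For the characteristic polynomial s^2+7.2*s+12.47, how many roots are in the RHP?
s^2 + 7.2*s + 12.47 = (s + 4.3)(s + 2.9). Poles: -2.9, -4.3. RHP poles (Re>0): 0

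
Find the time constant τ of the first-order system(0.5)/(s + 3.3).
First-order system: τ = -1/pole. Pole = -3.3. τ = -1/(-3.3) = 0.303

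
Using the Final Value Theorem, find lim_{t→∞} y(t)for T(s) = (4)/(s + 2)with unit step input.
FVT: lim_{t→∞} y(t) = lim_{s→0} s*Y(s) where Y(s) = T(s)/s.
= lim_{s→0} T(s) = T(0) = num(0)/den(0) = 4/2 = 2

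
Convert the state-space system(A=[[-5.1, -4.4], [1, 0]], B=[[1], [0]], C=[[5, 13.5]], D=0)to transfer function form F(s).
F(s) = C(sI - A)⁻¹B + D.
Characteristic polynomial det(sI - A) = s^2 + 5.1*s + 4.4.
Numerator from C·adj(sI-A)·B + D·det(sI-A) = 5*s + 13.5.
F(s) = (5*s + 13.5)/(s^2 + 5.1*s + 4.4)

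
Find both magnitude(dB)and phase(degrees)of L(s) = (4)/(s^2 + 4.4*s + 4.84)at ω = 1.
Substitute s = j*1: L(j1) = 0.450366 - 0.516044j.
|L| = 20*log₁₀(sqrt(Re²+Im²)) = -3.29 dB.
∠L = atan2(Im, Re) = -48.89°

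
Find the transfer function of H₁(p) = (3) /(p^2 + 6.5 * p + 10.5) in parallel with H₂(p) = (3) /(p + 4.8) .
Parallel: H = H₁ + H₂ = (n₁·d₂ + n₂·d₁)/(d₁·d₂).
n₁·d₂ = 3*p + 14.4. n₂·d₁ = 3*p^2 + 19.5*p + 31.5. Sum = 3*p^2 + 22.5*p + 45.9. d₁·d₂ = p^3 + 11.3*p^2 + 41.7*p + 50.4.
H(p) = (3*p^2 + 22.5*p + 45.9)/(p^3 + 11.3*p^2 + 41.7*p + 50.4)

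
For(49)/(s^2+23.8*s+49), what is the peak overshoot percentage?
Standard form: ωn²/(s²+2ζωn·s+ωn²) → ωn = 7, ζ = 1.7.
ζ ≥ 1, so the response is non-oscillatory: peak overshoot = 0%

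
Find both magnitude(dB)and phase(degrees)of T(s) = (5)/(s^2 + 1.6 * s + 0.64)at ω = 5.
Substitute s = j*5: T(j5) = -0.185273 - 0.0608449j.
|T| = 20*log₁₀(sqrt(Re²+Im²)) = -14.20 dB.
∠T = atan2(Im, Re) = -161.82°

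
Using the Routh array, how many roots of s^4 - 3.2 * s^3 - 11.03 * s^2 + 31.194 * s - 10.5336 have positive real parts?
Routh array:
s^4: [1, -11.03, -10.5336]; s^3: [-3.2, 31.194]; s^2: [-1.28188, -10.5336]; s^1: [57.4895]; s^0: [-10.5336]
First column: [1, -3.2, -1.28188, 57.4895, -10.5336]. Sign changes = RHP roots = 3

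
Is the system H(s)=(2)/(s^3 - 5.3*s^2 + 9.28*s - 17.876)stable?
Denominator: s^3 - 5.3*s^2 + 9.28*s - 17.876 = (s - 4.1)(s^2 - 1.2*s + 4.36). Poles: 0.6 + 2j, 0.6 - 2j, 4.1. All Re(p)<0: No (unstable)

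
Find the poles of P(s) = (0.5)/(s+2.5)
Set denominator = 0: s + 2.5 = 0 → Poles: -2.5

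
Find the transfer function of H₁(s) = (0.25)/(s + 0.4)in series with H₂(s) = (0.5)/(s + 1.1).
Series: H = H₁ · H₂ = (n₁·n₂)/(d₁·d₂).
Num: n₁·n₂ = 0.125. Den: d₁·d₂ = s^2 + 1.5*s + 0.44.
H(s) = (0.125)/(s^2 + 1.5*s + 0.44)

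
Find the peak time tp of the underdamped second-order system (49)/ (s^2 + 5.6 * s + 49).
Standard form: ωn²/(s²+2ζωn·s+ωn²) → ωn = 7, ζ = 0.4.
ωd = ωn·√(1-ζ²) = 7·√(1-0.4²) = 6.416.
tp = π/ωd = π/6.416 = 0.4897 s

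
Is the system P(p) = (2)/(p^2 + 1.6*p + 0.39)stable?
Denominator: p^2 + 1.6*p + 0.39 = (p + 0.3)(p + 1.3). Poles: -0.3, -1.3. All Re(p)<0: Yes (stable)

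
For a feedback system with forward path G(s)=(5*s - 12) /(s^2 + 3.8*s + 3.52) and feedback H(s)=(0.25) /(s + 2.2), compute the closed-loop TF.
Closed-loop T = G/(1+GH).
Numerator: G_num * H_den = 5*s^2 - s - 26.4.
Denominator: G_den * H_den + G_num * H_num = (s^3 + 6*s^2 + 11.88*s + 7.744) + (1.25*s - 3) = s^3 + 6*s^2 + 13.13*s + 4.744.
T(s) = (5*s^2 - s - 26.4)/(s^3 + 6*s^2 + 13.13*s + 4.744)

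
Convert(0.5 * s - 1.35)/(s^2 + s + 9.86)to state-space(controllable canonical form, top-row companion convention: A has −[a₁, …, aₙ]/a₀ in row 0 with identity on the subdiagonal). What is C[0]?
Reachable canonical form: C = numerator coefficients (right-aligned, zero-padded to length n).
num = 0.5*s - 1.35, C = [[0.5, -1.35]].
C[0] = 0.5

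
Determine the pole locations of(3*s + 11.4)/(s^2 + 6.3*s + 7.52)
Set denominator = 0: s^2 + 6.3*s + 7.52 = (s + 4.7)(s + 1.6) = 0 → Poles: -1.6, -4.7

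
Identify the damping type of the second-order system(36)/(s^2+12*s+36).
Standard form: ωn²/(s²+2ζωn·s+ωn²) gives ωn=6, ζ=1.
Critically damped (ζ = 1)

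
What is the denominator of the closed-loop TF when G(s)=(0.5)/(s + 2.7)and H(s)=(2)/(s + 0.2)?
Characteristic poly = G_den * H_den + G_num * H_num = (s^2 + 2.9*s + 0.54) + (1) = s^2 + 2.9*s + 1.54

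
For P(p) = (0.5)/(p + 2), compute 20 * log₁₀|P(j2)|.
Substitute p = j*2: P(j2) = 0.125 - 0.125j.
|P(j2)| = sqrt(Re² + Im²) = 0.1768.
20*log₁₀(0.1768) = -15.05 dB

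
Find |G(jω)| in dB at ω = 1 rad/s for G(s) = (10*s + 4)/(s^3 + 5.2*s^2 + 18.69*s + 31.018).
Substitute s = j*1: G(j1) = 0.286034 + 0.191342j.
|G(j1)| = sqrt(Re² + Im²) = 0.3441.
20*log₁₀(0.3441) = -9.27 dB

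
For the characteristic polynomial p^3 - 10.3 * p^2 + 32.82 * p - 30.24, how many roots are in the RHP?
p^3 - 10.3*p^2 + 32.82*p - 30.24 = (p - 4.2)(p - 4.5)(p - 1.6). Poles: 1.6, 4.2, 4.5. RHP poles (Re>0): 3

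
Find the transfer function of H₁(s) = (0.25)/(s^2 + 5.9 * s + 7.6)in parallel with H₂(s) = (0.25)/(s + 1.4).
Parallel: H = H₁ + H₂ = (n₁·d₂ + n₂·d₁)/(d₁·d₂).
n₁·d₂ = 0.25*s + 0.35. n₂·d₁ = 0.25*s^2 + 1.475*s + 1.9. Sum = 0.25*s^2 + 1.725*s + 2.25. d₁·d₂ = s^3 + 7.3*s^2 + 15.86*s + 10.64.
H(s) = (0.25*s^2 + 1.725*s + 2.25)/(s^3 + 7.3*s^2 + 15.86*s + 10.64)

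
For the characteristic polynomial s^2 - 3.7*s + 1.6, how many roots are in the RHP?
s^2 - 3.7*s + 1.6 = (s - 0.5)(s - 3.2). Poles: 0.5, 3.2. RHP poles (Re>0): 2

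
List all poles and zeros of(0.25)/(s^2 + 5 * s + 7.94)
Set denominator = 0: s^2 + 5*s + 7.94 = 0 → Poles: -2.5 + 1.3j, -2.5 - 1.3j
Numerator is a nonzero constant (0.25) → Zeros: none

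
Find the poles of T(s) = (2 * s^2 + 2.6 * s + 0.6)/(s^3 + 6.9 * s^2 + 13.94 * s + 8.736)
Set denominator = 0: s^3 + 6.9*s^2 + 13.94*s + 8.736 = (s + 3.9)(s + 1.6)(s + 1.4) = 0 → Poles: -1.4, -1.6, -3.9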